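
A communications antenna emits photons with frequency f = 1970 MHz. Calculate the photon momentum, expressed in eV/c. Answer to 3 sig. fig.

8.15 × 10^-6 eV/c

Convert to SI: f = 1970 MHz = 1.97 × 10^9 Hz.
Apply p = hf/c: p = 4.354 × 10^-33 kg·m/s.
Converting to eV/c: p = 8.147 × 10^-6 eV/c ≈ 8.15 × 10^-6 eV/c.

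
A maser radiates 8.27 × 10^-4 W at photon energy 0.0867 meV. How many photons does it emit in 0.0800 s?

4.76 × 10^18 photons

Total energy: E_total = P·t = 8.27 × 10^-4 × 0.0800 = 6.616 × 10^-5 J.
Per-photon energy: E = 1.389 × 10^-23 J.
N = E_total / E_photon = 4.76 × 10^18.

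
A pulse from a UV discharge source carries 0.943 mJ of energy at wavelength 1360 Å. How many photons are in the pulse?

Per-photon energy: E = 1.461 × 10^-18 J (from wavelength = 1360 Å).
N = E_total / E_photon = 9.43 × 10^-4 J / 1.461 × 10^-18 J = 6.46 × 10^14.

6.46 × 10^14 photons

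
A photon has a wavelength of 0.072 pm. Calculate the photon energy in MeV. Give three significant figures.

17.2 MeV

In SI units: λ = 0.072 pm = 7.2 × 10^-14 m.
Apply E = hc/λ: E = 2.759 × 10^-12 J.
Converting to MeV: E = 17.22 MeV ≈ 17.2 MeV.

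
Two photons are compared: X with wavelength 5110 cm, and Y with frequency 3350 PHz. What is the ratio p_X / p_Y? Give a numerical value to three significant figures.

p_X = 1.297e-35 kg·m/s (from wavelength = 5110 cm, via p = h/λ).
p_Y = 7.404e-24 kg·m/s (from frequency = 3350 PHz, via p = hf/c).
Ratio = 1.297e-35 / 7.404e-24 = 1.75e-12.

1.75e-12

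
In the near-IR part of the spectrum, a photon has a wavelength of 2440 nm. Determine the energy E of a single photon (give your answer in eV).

0.508 eV

Use h = 6.62607015 × 10^-34 J·s, c = 2.99792458 × 10^8 m/s, 1 eV = 1.602176634 × 10^-19 J.
First convert: λ = 2440 nm = 2.44 × 10^-6 m.
For a photon E = hc/λ, so E = 8.141 × 10^-20 J.
Converting to eV: E = 0.5081 eV ≈ 0.508 eV.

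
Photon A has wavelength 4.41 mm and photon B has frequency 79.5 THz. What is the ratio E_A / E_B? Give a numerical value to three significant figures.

8.55 × 10^-4

E_A = 4.504 × 10^-23 J (from wavelength = 4.41 mm, via E = hc/λ).
E_B = 5.268 × 10^-20 J (from frequency = 79.5 THz, via E = hf).
Ratio = 4.504 × 10^-23 / 5.268 × 10^-20 = 8.55 × 10^-4.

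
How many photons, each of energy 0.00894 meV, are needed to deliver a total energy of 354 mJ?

Per-photon energy: E = 1.432e-24 J (from energy = 0.00894 meV).
N = E_total / E_photon = 0.354 J / 1.432e-24 J = 2.47e23.

2.47e23 photons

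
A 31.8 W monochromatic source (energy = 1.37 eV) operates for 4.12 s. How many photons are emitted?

Total energy: E_total = P·t = 31.8 × 4.12 = 131.0 J.
Per-photon energy: E = 2.195 × 10^-19 J.
N = E_total / E_photon = 5.97 × 10^20.

5.97 × 10^20 photons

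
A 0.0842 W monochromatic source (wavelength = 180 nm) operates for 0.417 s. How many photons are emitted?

3.18e16 photons

Total energy: E_total = P·t = 0.0842 × 0.417 = 0.03511 J.
Per-photon energy: E = 1.104e-18 J.
N = E_total / E_photon = 3.18e16.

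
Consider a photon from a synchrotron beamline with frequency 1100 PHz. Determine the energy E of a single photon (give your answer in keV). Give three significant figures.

4.55 keV

Take h = 6.62607015e-34 J·s, 1 eV = 1.602176634e-19 J.
First convert: f = 1100 PHz = 1.1e18 Hz.
Since E = hf for a photon, E = 7.289e-16 J.
Converting to keV: E = 4.549 keV ≈ 4.55 keV.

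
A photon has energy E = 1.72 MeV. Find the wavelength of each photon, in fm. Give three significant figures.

Use h = 6.62607015·10^-34 J·s, c = 2.99792458·10^8 m/s, 1 eV = 1.602176634·10^-19 J.
In SI units: E = 1.72 MeV = 2.7557·10^-13 J.
Apply λ = hc/E: λ = 7.208·10^-13 m.
Converting to fm: λ = 720.8 fm ≈ 721 fm.

721 fm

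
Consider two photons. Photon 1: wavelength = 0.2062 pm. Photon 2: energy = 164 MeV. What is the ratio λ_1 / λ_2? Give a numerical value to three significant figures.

λ_1 = 2.062e-13 m (from wavelength = 0.2062 pm, via λ given directly).
λ_2 = 7.560e-15 m (from energy = 164 MeV, via λ = hc/E).
Ratio = 2.062e-13 / 7.560e-15 = 27.3.

27.3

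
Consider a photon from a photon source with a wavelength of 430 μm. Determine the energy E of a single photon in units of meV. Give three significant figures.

2.88 meV

In SI units: λ = 430 μm = 4.30e-4 m.
The photon relation is E = hc/λ, giving E = 4.620e-22 J.
Converting to meV: E = 2.883 meV ≈ 2.88 meV.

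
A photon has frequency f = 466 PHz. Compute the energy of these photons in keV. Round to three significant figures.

1.93 keV

Take h = 6.62607015e-34 J·s, 1 eV = 1.602176634e-19 J.
In SI units: f = 466 PHz = 4.66e17 Hz.
Apply E = hf: E = 3.088e-16 J.
Converting to keV: E = 1.927 keV ≈ 1.93 keV.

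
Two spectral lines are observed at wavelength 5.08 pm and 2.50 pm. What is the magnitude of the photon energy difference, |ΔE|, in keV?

Using E = hc/λ: E₁ = 3.910e-14 J, E₂ = 7.946e-14 J.
|ΔE| = |3.910e-14 − 7.946e-14| = 4.04e-14 J = 252 keV.

252 keV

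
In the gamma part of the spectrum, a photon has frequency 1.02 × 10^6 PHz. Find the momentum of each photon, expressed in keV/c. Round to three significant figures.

4220 keV/c

Use h = 6.62607015 × 10^-34 J·s, c = 2.99792458 × 10^8 m/s, 1 eV = 1.602176634 × 10^-19 J.
First convert: f = 1.02 × 10^6 PHz = 1.02 × 10^21 Hz.
Apply p = hf/c: p = 2.254 × 10^-21 kg·m/s.
Converting to keV/c: p = 4218 keV/c ≈ 4220 keV/c.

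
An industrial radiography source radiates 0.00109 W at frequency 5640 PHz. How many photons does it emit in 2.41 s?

Total energy: E_total = P·t = 0.00109 × 2.41 = 0.002627 J.
Per-photon energy: E = 3.737 × 10^-15 J.
N = E_total / E_photon = 7.03 × 10^11.

7.03 × 10^11 photons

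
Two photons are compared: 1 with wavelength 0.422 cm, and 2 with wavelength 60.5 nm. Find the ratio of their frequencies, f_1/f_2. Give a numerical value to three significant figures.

1.43 × 10^-5

f_1 = 7.104 × 10^10 Hz (from wavelength = 0.422 cm, via f = c/λ).
f_2 = 4.955 × 10^15 Hz (from wavelength = 60.5 nm, via f = c/λ).
Ratio = 7.104 × 10^10 / 4.955 × 10^15 = 1.43 × 10^-5.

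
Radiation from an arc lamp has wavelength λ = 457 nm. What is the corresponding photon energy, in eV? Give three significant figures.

Convert to SI: λ = 457 nm = 4.57e-7 m.
Since E = hc/λ for a photon, E = 4.347e-19 J.
Converting to eV: E = 2.713 eV ≈ 2.71 eV.

2.71 eV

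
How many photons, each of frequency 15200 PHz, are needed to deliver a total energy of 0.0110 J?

Per-photon energy: E = 1.007 × 10^-14 J (from frequency = 15200 PHz).
N = E_total / E_photon = 0.0110 J / 1.007 × 10^-14 J = 1.09 × 10^12.

1.09 × 10^12 photons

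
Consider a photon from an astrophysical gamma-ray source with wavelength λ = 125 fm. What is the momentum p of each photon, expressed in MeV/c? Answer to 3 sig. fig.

9.92 MeV/c

In SI units: λ = 125 fm = 1.25e-13 m.
Since p = h/λ for a photon, p = 5.301e-21 kg·m/s.
Converting to MeV/c: p = 9.919 MeV/c ≈ 9.92 MeV/c.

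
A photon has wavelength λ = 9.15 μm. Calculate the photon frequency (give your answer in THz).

In SI units: λ = 9.15 μm = 9.15e-6 m.
Since f = c/λ for a photon, f = 3.276e13 Hz.
Converting to THz: f = 32.76 THz ≈ 32.8 THz.

32.8 THz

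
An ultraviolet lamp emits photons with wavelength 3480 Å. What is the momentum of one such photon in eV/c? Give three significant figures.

Convert to SI: λ = 3480 Å = 3.48 × 10^-7 m.
For a photon p = h/λ, so p = 1.904 × 10^-27 kg·m/s.
Converting to eV/c: p = 3.563 eV/c ≈ 3.56 eV/c.

3.56 eV/c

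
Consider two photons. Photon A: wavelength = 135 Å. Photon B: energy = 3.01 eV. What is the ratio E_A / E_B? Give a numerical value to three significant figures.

30.5

E_A = 1.471 × 10^-17 J (from wavelength = 135 Å, via E = hc/λ).
E_B = 4.823 × 10^-19 J (from energy = 3.01 eV, via E given directly).
Ratio = 1.471 × 10^-17 / 4.823 × 10^-19 = 30.5.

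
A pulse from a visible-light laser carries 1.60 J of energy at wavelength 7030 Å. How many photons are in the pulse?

Per-photon energy: E = 2.826e-19 J (from wavelength = 7030 Å).
N = E_total / E_photon = 1.60 J / 2.826e-19 J = 5.66e18.

5.66e18 photons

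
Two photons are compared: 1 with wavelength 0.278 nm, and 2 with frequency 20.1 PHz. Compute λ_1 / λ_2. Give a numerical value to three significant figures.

0.0186

λ_1 = 2.780e-10 m (from wavelength = 0.278 nm, via λ given directly).
λ_2 = 1.492e-8 m (from frequency = 20.1 PHz, via λ = c/f).
Ratio = 2.780e-10 / 1.492e-8 = 0.0186.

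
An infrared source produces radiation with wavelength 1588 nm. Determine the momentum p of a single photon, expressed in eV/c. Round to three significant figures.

In SI units: λ = 1588 nm = 1.588e-6 m.
For a photon p = h/λ, so p = 4.173e-28 kg·m/s.
Converting to eV/c: p = 0.7808 eV/c ≈ 0.781 eV/c.

0.781 eV/c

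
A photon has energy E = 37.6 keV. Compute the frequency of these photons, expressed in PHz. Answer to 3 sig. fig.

9090 PHz

Use h = 6.62607015e-34 J·s, 1 eV = 1.602176634e-19 J.
In SI units: E = 37.6 keV = 6.0242e-15 J.
The photon relation is f = E/h, giving f = 9.092e18 Hz.
Converting to PHz: f = 9092 PHz ≈ 9090 PHz.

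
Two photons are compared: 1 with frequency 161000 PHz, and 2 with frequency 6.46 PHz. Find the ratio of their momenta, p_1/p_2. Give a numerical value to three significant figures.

2.49 × 10^4

p_1 = 3.558 × 10^-22 kg·m/s (from frequency = 161000 PHz, via p = hf/c).
p_2 = 1.428 × 10^-26 kg·m/s (from frequency = 6.46 PHz, via p = hf/c).
Ratio = 3.558 × 10^-22 / 1.428 × 10^-26 = 2.49 × 10^4.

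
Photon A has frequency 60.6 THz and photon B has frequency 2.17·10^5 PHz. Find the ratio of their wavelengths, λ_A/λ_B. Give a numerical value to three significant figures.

3.58·10^6

λ_A = 4.947·10^-6 m (from frequency = 60.6 THz, via λ = c/f).
λ_B = 1.382·10^-12 m (from frequency = 2.17·10^5 PHz, via λ = c/f).
Ratio = 4.947·10^-6 / 1.382·10^-12 = 3.58·10^6.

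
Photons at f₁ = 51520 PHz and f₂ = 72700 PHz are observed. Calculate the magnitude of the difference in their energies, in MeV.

Using E = hf: E₁ = 3.4138e-14 J, E₂ = 4.8172e-14 J.
|ΔE| = |3.4138e-14 − 4.8172e-14| = 1.40e-14 J = 0.0876 MeV.

0.0876 MeV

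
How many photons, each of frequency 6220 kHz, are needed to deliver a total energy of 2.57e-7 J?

6.24e19 photons

Per-photon energy: E = 4.121e-27 J (from frequency = 6220 kHz).
N = E_total / E_photon = 2.57e-7 J / 4.121e-27 J = 6.24e19.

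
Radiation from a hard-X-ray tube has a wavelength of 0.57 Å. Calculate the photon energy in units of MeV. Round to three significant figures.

0.0218 MeV

First convert: λ = 0.57 Å = 5.7e-11 m.
Since E = hc/λ for a photon, E = 3.485e-15 J.
Converting to MeV: E = 0.02175 MeV ≈ 0.0218 MeV.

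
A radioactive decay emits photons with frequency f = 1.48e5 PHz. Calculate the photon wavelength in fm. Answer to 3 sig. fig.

Use c = 2.99792458e8 m/s.
Convert to SI: f = 1.48e5 PHz = 1.48e20 Hz.
Since λ = c/f for a photon, λ = 2.026e-12 m.
Converting to fm: λ = 2026 fm ≈ 2030 fm.

2030 fm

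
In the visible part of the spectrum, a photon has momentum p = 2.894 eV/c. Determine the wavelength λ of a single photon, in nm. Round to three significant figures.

Use h = 6.62607015 × 10^-34 J·s, c = 2.99792458 × 10^8 m/s, 1 eV = 1.602176634 × 10^-19 J.
First convert: p = 2.894 eV/c = 1.5466 × 10^-27 kg·m/s.
The photon relation is λ = h/p, giving λ = 4.284 × 10^-7 m.
Converting to nm: λ = 428.4 nm ≈ 428 nm.

428 nm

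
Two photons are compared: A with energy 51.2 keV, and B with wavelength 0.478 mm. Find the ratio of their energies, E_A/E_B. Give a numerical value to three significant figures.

1.97 × 10^7

E_A = 8.203 × 10^-15 J (from energy = 51.2 keV, via E given directly).
E_B = 4.156 × 10^-22 J (from wavelength = 0.478 mm, via E = hc/λ).
Ratio = 8.203 × 10^-15 / 4.156 × 10^-22 = 1.97 × 10^7.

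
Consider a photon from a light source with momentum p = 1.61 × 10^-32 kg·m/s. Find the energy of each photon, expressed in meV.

0.0301 meV

Use c = 2.99792458 × 10^8 m/s, 1 eV = 1.602176634 × 10^-19 J.
Since E = pc for a photon, E = 4.827 × 10^-24 J.
Converting to meV: E = 0.03013 meV ≈ 0.0301 meV.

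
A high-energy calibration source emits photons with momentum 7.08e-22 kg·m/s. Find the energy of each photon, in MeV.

Use c = 2.99792458e8 m/s, 1 eV = 1.602176634e-19 J.
For a photon E = pc, so E = 2.123e-13 J.
Converting to MeV: E = 1.325 MeV ≈ 1.32 MeV.

1.32 MeV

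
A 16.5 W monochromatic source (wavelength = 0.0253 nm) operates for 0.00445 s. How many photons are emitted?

Total energy: E_total = P·t = 16.5 × 0.00445 = 0.07343 J.
Per-photon energy: E = 7.852e-15 J.
N = E_total / E_photon = 9.35e12.

9.35e12 photons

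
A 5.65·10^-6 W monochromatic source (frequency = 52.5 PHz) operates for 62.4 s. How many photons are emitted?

Total energy: E_total = P·t = 5.65·10^-6 × 62.4 = 3.526·10^-4 J.
Per-photon energy: E = 3.479·10^-17 J.
N = E_total / E_photon = 1.01·10^13.

1.01·10^13 photons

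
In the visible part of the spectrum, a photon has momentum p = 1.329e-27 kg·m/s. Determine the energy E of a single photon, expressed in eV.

(c = 2.99792458e8 m/s, 1 eV = 1.602176634e-19 J.)
Apply E = pc: E = 3.984e-19 J.
Converting to eV: E = 2.487 eV ≈ 2.49 eV.

2.49 eV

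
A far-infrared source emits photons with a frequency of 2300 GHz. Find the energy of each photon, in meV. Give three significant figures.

9.51 meV

(h = 6.62607015e-34 J·s, 1 eV = 1.602176634e-19 J.)
In SI units: f = 2300 GHz = 2.3e12 Hz.
Since E = hf for a photon, E = 1.524e-21 J.
Converting to meV: E = 9.512 meV ≈ 9.51 meV.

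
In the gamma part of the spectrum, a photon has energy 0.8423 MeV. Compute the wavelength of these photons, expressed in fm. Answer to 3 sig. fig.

1470 fm

First convert: E = 0.8423 MeV = 1.3495 × 10^-13 J.
Since λ = hc/E for a photon, λ = 1.472 × 10^-12 m.
Converting to fm: λ = 1472 fm ≈ 1470 fm.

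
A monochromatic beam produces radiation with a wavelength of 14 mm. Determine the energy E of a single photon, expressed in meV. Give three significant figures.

(h = 6.62607015 × 10^-34 J·s, c = 2.99792458 × 10^8 m/s, 1 eV = 1.602176634 × 10^-19 J.)
Convert to SI: λ = 14 mm = 0.014 m.
Since E = hc/λ for a photon, E = 1.419 × 10^-23 J.
Converting to meV: E = 0.08856 meV ≈ 0.0886 meV.

0.0886 meV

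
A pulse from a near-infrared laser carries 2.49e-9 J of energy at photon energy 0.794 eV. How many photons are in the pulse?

1.96e10 photons

Per-photon energy: E = 1.272e-19 J (from energy = 0.794 eV).
N = E_total / E_photon = 2.49e-9 J / 1.272e-19 J = 1.96e10.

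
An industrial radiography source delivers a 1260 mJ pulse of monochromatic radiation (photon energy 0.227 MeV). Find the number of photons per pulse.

3.46e13 photons

Per-photon energy: E = 3.637e-14 J (from energy = 0.227 MeV).
N = E_total / E_photon = 1.26 J / 3.637e-14 J = 3.46e13.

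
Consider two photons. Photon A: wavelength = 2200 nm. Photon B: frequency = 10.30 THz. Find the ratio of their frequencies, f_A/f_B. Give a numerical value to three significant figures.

f_A = 1.363e14 Hz (from wavelength = 2200 nm, via f = c/λ).
f_B = 1.030e13 Hz (from frequency = 10.30 THz, via f given directly).
Ratio = 1.363e14 / 1.030e13 = 13.2.

13.2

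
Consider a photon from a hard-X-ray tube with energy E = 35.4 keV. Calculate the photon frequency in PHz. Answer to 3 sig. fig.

Convert to SI: E = 35.4 keV = 5.6717 × 10^-15 J.
For a photon f = E/h, so f = 8.560 × 10^18 Hz.
Converting to PHz: f = 8560 PHz ≈ 8560 PHz.

8560 PHz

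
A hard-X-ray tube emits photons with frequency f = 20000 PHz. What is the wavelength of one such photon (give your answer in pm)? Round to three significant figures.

15.0 pm

(c = 2.99792458·10^8 m/s.)
In SI units: f = 20000 PHz = 2.00·10^19 Hz.
Apply λ = c/f: λ = 1.499·10^-11 m.
Converting to pm: λ = 14.99 pm ≈ 15.0 pm.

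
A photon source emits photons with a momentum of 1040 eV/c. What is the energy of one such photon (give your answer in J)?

First convert: p = 1040 eV/c = 5.5581·10^-25 kg·m/s.
For a photon E = pc, so E = 1.666·10^-16 J.
So E ≈ 1.67·10^-16 J.

1.67·10^-16 J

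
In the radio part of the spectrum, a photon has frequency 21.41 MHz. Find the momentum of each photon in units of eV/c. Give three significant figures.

In SI units: f = 21.41 MHz = 2.141e7 Hz.
Since p = hf/c for a photon, p = 4.732e-35 kg·m/s.
Converting to eV/c: p = 8.854e-8 eV/c ≈ 8.85e-8 eV/c.

8.85e-8 eV/c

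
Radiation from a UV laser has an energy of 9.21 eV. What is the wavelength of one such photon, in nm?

135 nm

In SI units: E = 9.21 eV = 1.4756e-18 J.
Apply λ = hc/E: λ = 1.346e-7 m.
Converting to nm: λ = 134.6 nm ≈ 135 nm.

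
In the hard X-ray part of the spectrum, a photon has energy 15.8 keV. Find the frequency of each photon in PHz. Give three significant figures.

3820 PHz

Take h = 6.62607015·10^-34 J·s, 1 eV = 1.602176634·10^-19 J.
In SI units: E = 15.8 keV = 2.5314·10^-15 J.
Since f = E/h for a photon, f = 3.820·10^18 Hz.
Converting to PHz: f = 3820 PHz ≈ 3820 PHz.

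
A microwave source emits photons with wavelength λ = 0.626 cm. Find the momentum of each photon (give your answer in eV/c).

Use h = 6.62607015 × 10^-34 J·s, c = 2.99792458 × 10^8 m/s, 1 eV = 1.602176634 × 10^-19 J.
Convert to SI: λ = 0.626 cm = 0.00626 m.
Since p = h/λ for a photon, p = 1.058 × 10^-31 kg·m/s.
Converting to eV/c: p = 1.981 × 10^-4 eV/c ≈ 1.98 × 10^-4 eV/c.

1.98 × 10^-4 eV/c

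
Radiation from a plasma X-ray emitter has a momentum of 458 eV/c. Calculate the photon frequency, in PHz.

(h = 6.62607015·10^-34 J·s, c = 2.99792458·10^8 m/s, 1 eV = 1.602176634·10^-19 J.)
Convert to SI: p = 458 eV/c = 2.4477·10^-25 kg·m/s.
Since f = pc/h for a photon, f = 1.107·10^17 Hz.
Converting to PHz: f = 110.7 PHz ≈ 111 PHz.

111 PHz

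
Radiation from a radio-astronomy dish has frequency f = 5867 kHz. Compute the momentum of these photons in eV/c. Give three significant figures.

Take h = 6.62607015 × 10^-34 J·s, c = 2.99792458 × 10^8 m/s, 1 eV = 1.602176634 × 10^-19 J.
In SI units: f = 5867 kHz = 5.867 × 10^6 Hz.
Since p = hf/c for a photon, p = 1.297 × 10^-35 kg·m/s.
Converting to eV/c: p = 2.426 × 10^-8 eV/c ≈ 2.43 × 10^-8 eV/c.

2.43 × 10^-8 eV/c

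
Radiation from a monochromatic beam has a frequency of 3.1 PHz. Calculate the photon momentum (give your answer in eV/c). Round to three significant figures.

(h = 6.62607015e-34 J·s, c = 2.99792458e8 m/s, 1 eV = 1.602176634e-19 J.)
Convert to SI: f = 3.1 PHz = 3.1e15 Hz.
For a photon p = hf/c, so p = 6.852e-27 kg·m/s.
Converting to eV/c: p = 12.82 eV/c ≈ 12.8 eV/c.

12.8 eV/c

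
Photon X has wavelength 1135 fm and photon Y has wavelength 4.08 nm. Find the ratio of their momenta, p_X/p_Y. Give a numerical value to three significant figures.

p_X = 5.838e-22 kg·m/s (from wavelength = 1135 fm, via p = h/λ).
p_Y = 1.624e-25 kg·m/s (from wavelength = 4.08 nm, via p = h/λ).
Ratio = 5.838e-22 / 1.624e-25 = 3590.

3590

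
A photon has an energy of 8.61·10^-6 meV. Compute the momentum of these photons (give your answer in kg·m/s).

Use c = 2.99792458·10^8 m/s, 1 eV = 1.602176634·10^-19 J.
Convert to SI: E = 8.61·10^-6 meV = 1.3795·10^-27 J.
Since p = E/c for a photon, p = 4.601·10^-36 kg·m/s.
So p ≈ 4.60·10^-36 kg·m/s.

4.60·10^-36 kg·m/s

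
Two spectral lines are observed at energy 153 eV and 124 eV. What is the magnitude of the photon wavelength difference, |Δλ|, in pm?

1900 pm

Using λ = hc/E: λ₁ = 8.104·10^-9 m, λ₂ = 9.999·10^-9 m.
|Δλ| = |8.104·10^-9 − 9.999·10^-9| = 1.90·10^-9 m = 1900 pm.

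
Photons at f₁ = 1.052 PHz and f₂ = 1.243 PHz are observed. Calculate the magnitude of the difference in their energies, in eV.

0.790 eV

Using E = hf: E₁ = 6.9706 × 10^-19 J, E₂ = 8.2362 × 10^-19 J.
|ΔE| = |6.9706 × 10^-19 − 8.2362 × 10^-19| = 1.27 × 10^-19 J = 0.790 eV.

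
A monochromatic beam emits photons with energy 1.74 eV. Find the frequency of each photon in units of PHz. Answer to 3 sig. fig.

Use h = 6.62607015e-34 J·s, 1 eV = 1.602176634e-19 J.
In SI units: E = 1.74 eV = 2.7878e-19 J.
For a photon f = E/h, so f = 4.207e14 Hz.
Converting to PHz: f = 0.4207 PHz ≈ 0.421 PHz.

0.421 PHz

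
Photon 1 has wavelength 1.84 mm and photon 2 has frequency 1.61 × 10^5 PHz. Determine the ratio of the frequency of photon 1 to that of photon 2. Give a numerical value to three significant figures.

f_1 = 1.629 × 10^11 Hz (from wavelength = 1.84 mm, via f = c/λ).
f_2 = 1.610 × 10^20 Hz (from frequency = 1.61 × 10^5 PHz, via f given directly).
Ratio = 1.629 × 10^11 / 1.610 × 10^20 = 1.01 × 10^-9.

1.01 × 10^-9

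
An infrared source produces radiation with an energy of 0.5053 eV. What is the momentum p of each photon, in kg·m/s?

(c = 2.99792458 × 10^8 m/s, 1 eV = 1.602176634 × 10^-19 J.)
First convert: E = 0.5053 eV = 8.0958 × 10^-20 J.
The photon relation is p = E/c, giving p = 2.700 × 10^-28 kg·m/s.
So p ≈ 2.70 × 10^-28 kg·m/s.

2.70 × 10^-28 kg·m/s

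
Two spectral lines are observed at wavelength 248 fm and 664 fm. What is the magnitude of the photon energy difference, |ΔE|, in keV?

3130 keV

Using E = hc/λ: E₁ = 8.010e-13 J, E₂ = 2.992e-13 J.
|ΔE| = |8.010e-13 − 2.992e-13| = 5.02e-13 J = 3130 keV.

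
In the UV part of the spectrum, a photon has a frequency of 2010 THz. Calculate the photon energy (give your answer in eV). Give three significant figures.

8.31 eV

First convert: f = 2010 THz = 2.01 × 10^15 Hz.
The photon relation is E = hf, giving E = 1.332 × 10^-18 J.
Converting to eV: E = 8.313 eV ≈ 8.31 eV.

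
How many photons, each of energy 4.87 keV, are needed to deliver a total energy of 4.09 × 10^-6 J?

Per-photon energy: E = 7.803 × 10^-16 J (from energy = 4.87 keV).
N = E_total / E_photon = 4.09 × 10^-6 J / 7.803 × 10^-16 J = 5.24 × 10^9.

5.24 × 10^9 photons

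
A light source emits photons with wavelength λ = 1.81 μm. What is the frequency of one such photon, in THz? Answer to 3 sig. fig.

166 THz

Use c = 2.99792458 × 10^8 m/s.
Convert to SI: λ = 1.81 μm = 1.81 × 10^-6 m.
Apply f = c/λ: f = 1.656 × 10^14 Hz.
Converting to THz: f = 165.6 THz ≈ 166 THz.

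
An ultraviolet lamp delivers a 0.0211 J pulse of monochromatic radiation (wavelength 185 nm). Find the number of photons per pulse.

1.97·10^16 photons

Per-photon energy: E = 1.074·10^-18 J (from wavelength = 185 nm).
N = E_total / E_photon = 0.0211 J / 1.074·10^-18 J = 1.97·10^16.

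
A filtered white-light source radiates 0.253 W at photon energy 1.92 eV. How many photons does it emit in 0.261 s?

Total energy: E_total = P·t = 0.253 × 0.261 = 0.06603 J.
Per-photon energy: E = 3.076 × 10^-19 J.
N = E_total / E_photon = 2.15 × 10^17.

2.15 × 10^17 photons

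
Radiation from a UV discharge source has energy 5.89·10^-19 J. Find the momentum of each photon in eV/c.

For a photon p = E/c, so p = 1.965·10^-27 kg·m/s.
Converting to eV/c: p = 3.676 eV/c ≈ 3.68 eV/c.

3.68 eV/c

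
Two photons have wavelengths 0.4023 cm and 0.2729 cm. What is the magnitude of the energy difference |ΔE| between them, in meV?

0.146 meV

Using E = hc/λ: E₁ = 4.9377 × 10^-23 J, E₂ = 7.2790 × 10^-23 J.
|ΔE| = |4.9377 × 10^-23 − 7.2790 × 10^-23| = 2.34 × 10^-23 J = 0.146 meV.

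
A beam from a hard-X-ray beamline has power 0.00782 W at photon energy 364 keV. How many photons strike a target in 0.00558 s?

Total energy: E_total = P·t = 0.00782 × 0.00558 = 4.364e-5 J.
Per-photon energy: E = 5.832e-14 J.
N = E_total / E_photon = 7.48e8.

7.48e8 photons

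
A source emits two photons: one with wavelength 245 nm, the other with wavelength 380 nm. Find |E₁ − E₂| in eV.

Using E = hc/λ: E₁ = 8.108 × 10^-19 J, E₂ = 5.227 × 10^-19 J.
|ΔE| = |8.108 × 10^-19 − 5.227 × 10^-19| = 2.88 × 10^-19 J = 1.80 eV.

1.80 eV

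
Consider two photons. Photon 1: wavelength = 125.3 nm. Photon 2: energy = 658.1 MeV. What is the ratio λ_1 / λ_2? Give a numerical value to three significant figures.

λ_1 = 1.253e-7 m (from wavelength = 125.3 nm, via λ given directly).
λ_2 = 1.884e-15 m (from energy = 658.1 MeV, via λ = hc/E).
Ratio = 1.253e-7 / 1.884e-15 = 6.65e7.

6.65e7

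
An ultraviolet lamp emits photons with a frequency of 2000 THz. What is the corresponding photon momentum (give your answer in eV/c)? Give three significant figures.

8.27 eV/c

In SI units: f = 2000 THz = 2.0e15 Hz.
The photon relation is p = hf/c, giving p = 4.420e-27 kg·m/s.
Converting to eV/c: p = 8.271 eV/c ≈ 8.27 eV/c.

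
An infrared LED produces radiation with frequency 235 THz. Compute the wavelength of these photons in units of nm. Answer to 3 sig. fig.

In SI units: f = 235 THz = 2.35 × 10^14 Hz.
Since λ = c/f for a photon, λ = 1.276 × 10^-6 m.
Converting to nm: λ = 1276 nm ≈ 1280 nm.

1280 nm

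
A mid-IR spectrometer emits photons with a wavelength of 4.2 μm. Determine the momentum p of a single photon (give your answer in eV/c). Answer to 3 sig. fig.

0.295 eV/c

Take h = 6.62607015e-34 J·s, c = 2.99792458e8 m/s, 1 eV = 1.602176634e-19 J.
Convert to SI: λ = 4.2 μm = 4.2e-6 m.
Apply p = h/λ: p = 1.578e-28 kg·m/s.
Converting to eV/c: p = 0.2952 eV/c ≈ 0.295 eV/c.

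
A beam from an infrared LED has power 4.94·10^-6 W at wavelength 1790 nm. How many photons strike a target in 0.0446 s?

1.99·10^12 photons

Total energy: E_total = P·t = 4.94·10^-6 × 0.0446 = 2.203·10^-7 J.
Per-photon energy: E = 1.110·10^-19 J.
N = E_total / E_photon = 1.99·10^12.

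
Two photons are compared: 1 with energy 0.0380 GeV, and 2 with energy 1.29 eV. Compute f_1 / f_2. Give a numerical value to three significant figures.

f_1 = 9.188e21 Hz (from energy = 0.0380 GeV, via f = E/h).
f_2 = 3.119e14 Hz (from energy = 1.29 eV, via f = E/h).
Ratio = 9.188e21 / 3.119e14 = 2.95e7.

2.95e7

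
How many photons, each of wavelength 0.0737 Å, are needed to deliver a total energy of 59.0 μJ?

Per-photon energy: E = 2.695 × 10^-14 J (from wavelength = 0.0737 Å).
N = E_total / E_photon = 5.90 × 10^-5 J / 2.695 × 10^-14 J = 2.19 × 10^9.

2.19 × 10^9 photons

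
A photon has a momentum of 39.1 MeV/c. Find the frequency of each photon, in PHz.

9.45·10^6 PHz

In SI units: p = 39.1 MeV/c = 2.0896·10^-20 kg·m/s.
Since f = pc/h for a photon, f = 9.454·10^21 Hz.
Converting to PHz: f = 9.454·10^6 PHz ≈ 9.45·10^6 PHz.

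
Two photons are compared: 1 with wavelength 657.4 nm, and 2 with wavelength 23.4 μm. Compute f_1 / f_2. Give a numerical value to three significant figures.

35.6

f_1 = 4.560e14 Hz (from wavelength = 657.4 nm, via f = c/λ).
f_2 = 1.281e13 Hz (from wavelength = 23.4 μm, via f = c/λ).
Ratio = 4.560e14 / 1.281e13 = 35.6.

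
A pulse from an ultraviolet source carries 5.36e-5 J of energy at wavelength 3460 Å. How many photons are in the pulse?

9.34e13 photons

Per-photon energy: E = 5.741e-19 J (from wavelength = 3460 Å).
N = E_total / E_photon = 5.36e-5 J / 5.741e-19 J = 9.34e13.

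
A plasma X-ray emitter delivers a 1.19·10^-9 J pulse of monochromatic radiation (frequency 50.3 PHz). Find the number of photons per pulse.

Per-photon energy: E = 3.333·10^-17 J (from frequency = 50.3 PHz).
N = E_total / E_photon = 1.19·10^-9 J / 3.333·10^-17 J = 3.57·10^7.

3.57·10^7 photons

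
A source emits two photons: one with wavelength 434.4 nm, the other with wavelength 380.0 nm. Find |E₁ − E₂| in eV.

Using E = hc/λ: E₁ = 4.5728 × 10^-19 J, E₂ = 5.2275 × 10^-19 J.
|ΔE| = |4.5728 × 10^-19 − 5.2275 × 10^-19| = 6.55 × 10^-20 J = 0.409 eV.

0.409 eV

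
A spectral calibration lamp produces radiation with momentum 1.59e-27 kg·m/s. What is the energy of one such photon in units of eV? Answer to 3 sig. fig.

(c = 2.99792458e8 m/s, 1 eV = 1.602176634e-19 J.)
Since E = pc for a photon, E = 4.767e-19 J.
Converting to eV: E = 2.975 eV ≈ 2.98 eV.

2.98 eV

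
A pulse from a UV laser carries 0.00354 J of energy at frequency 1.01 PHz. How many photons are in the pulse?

Per-photon energy: E = 6.692 × 10^-19 J (from frequency = 1.01 PHz).
N = E_total / E_photon = 0.00354 J / 6.692 × 10^-19 J = 5.29 × 10^15.

5.29 × 10^15 photons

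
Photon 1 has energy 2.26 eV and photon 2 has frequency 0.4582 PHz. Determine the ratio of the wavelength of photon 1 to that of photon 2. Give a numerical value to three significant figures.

λ_1 = 5.486 × 10^-7 m (from energy = 2.26 eV, via λ = hc/E).
λ_2 = 6.543 × 10^-7 m (from frequency = 0.4582 PHz, via λ = c/f).
Ratio = 5.486 × 10^-7 / 6.543 × 10^-7 = 0.838.

0.838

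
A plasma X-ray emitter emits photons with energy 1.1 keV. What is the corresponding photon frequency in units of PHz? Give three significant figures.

266 PHz

Use h = 6.62607015e-34 J·s, 1 eV = 1.602176634e-19 J.
Convert to SI: E = 1.1 keV = 1.7624e-16 J.
Apply f = E/h: f = 2.660e17 Hz.
Converting to PHz: f = 266.0 PHz ≈ 266 PHz.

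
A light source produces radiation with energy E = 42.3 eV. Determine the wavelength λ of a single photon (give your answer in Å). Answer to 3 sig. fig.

(h = 6.62607015·10^-34 J·s, c = 2.99792458·10^8 m/s, 1 eV = 1.602176634·10^-19 J.)
First convert: E = 42.3 eV = 6.7772·10^-18 J.
Apply λ = hc/E: λ = 2.931·10^-8 m.
Converting to Å: λ = 293.1 Å ≈ 293 Å.

293 Å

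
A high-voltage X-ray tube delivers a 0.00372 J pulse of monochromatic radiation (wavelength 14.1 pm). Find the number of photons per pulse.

Per-photon energy: E = 1.409 × 10^-14 J (from wavelength = 14.1 pm).
N = E_total / E_photon = 0.00372 J / 1.409 × 10^-14 J = 2.64 × 10^11.

2.64 × 10^11 photons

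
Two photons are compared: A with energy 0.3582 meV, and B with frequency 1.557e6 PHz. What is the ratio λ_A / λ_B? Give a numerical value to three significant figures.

1.80e10

λ_A = 0.003461 m (from energy = 0.3582 meV, via λ = hc/E).
λ_B = 1.925e-13 m (from frequency = 1.557e6 PHz, via λ = c/f).
Ratio = 0.003461 / 1.925e-13 = 1.80e10.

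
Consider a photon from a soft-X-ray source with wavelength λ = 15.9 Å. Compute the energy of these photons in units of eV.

Convert to SI: λ = 15.9 Å = 1.59e-9 m.
Since E = hc/λ for a photon, E = 1.249e-16 J.
Converting to eV: E = 779.8 eV ≈ 780 eV.

780 eV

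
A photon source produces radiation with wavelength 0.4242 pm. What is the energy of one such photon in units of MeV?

2.92 MeV

Use h = 6.62607015 × 10^-34 J·s, c = 2.99792458 × 10^8 m/s, 1 eV = 1.602176634 × 10^-19 J.
In SI units: λ = 0.4242 pm = 4.242 × 10^-13 m.
Since E = hc/λ for a photon, E = 4.683 × 10^-13 J.
Converting to MeV: E = 2.923 MeV ≈ 2.92 MeV.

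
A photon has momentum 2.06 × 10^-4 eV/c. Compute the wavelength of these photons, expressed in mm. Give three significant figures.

6.02 mm

Convert to SI: p = 2.06 × 10^-4 eV/c = 1.1009 × 10^-31 kg·m/s.
The photon relation is λ = h/p, giving λ = 0.006019 m.
Converting to mm: λ = 6.019 mm ≈ 6.02 mm.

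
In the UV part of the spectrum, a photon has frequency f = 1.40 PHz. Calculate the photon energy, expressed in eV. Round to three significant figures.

Convert to SI: f = 1.40 PHz = 1.40e15 Hz.
The photon relation is E = hf, giving E = 9.276e-19 J.
Converting to eV: E = 5.790 eV ≈ 5.79 eV.

5.79 eV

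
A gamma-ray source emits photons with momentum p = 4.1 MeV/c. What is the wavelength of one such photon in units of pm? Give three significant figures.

Use h = 6.62607015e-34 J·s, c = 2.99792458e8 m/s, 1 eV = 1.602176634e-19 J.
In SI units: p = 4.1 MeV/c = 2.1912e-21 kg·m/s.
Apply λ = h/p: λ = 3.024e-13 m.
Converting to pm: λ = 0.3024 pm ≈ 0.302 pm.

0.302 pm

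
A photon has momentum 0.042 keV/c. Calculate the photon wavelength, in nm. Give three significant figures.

Take h = 6.62607015 × 10^-34 J·s, c = 2.99792458 × 10^8 m/s, 1 eV = 1.602176634 × 10^-19 J.
Convert to SI: p = 0.042 keV/c = 2.2446 × 10^-26 kg·m/s.
Since λ = h/p for a photon, λ = 2.952 × 10^-8 m.
Converting to nm: λ = 29.52 nm ≈ 29.5 nm.

29.5 nm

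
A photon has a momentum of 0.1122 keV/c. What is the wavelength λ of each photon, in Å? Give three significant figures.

First convert: p = 0.1122 keV/c = 5.9963e-26 kg·m/s.
For a photon λ = h/p, so λ = 1.105e-8 m.
Converting to Å: λ = 110.5 Å ≈ 111 Å.

111 Å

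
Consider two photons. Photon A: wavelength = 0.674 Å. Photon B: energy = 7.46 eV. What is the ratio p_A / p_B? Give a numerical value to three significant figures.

2470

p_A = 9.831e-24 kg·m/s (from wavelength = 0.674 Å, via p = h/λ).
p_B = 3.987e-27 kg·m/s (from energy = 7.46 eV, via p = E/c).
Ratio = 9.831e-24 / 3.987e-27 = 2470.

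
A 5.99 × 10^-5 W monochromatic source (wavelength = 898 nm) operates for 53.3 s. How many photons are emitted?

1.44 × 10^16 photons

Total energy: E_total = P·t = 5.99 × 10^-5 × 53.3 = 0.003193 J.
Per-photon energy: E = 2.212 × 10^-19 J.
N = E_total / E_photon = 1.44 × 10^16.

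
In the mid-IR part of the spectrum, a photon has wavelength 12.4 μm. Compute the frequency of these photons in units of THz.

Take c = 2.99792458·10^8 m/s.
Convert to SI: λ = 12.4 μm = 1.24·10^-5 m.
Apply f = c/λ: f = 2.418·10^13 Hz.
Converting to THz: f = 24.18 THz ≈ 24.2 THz.

24.2 THz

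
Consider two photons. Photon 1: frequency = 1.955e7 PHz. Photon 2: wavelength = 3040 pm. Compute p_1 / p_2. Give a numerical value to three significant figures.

p_1 = 4.321e-20 kg·m/s (from frequency = 1.955e7 PHz, via p = hf/c).
p_2 = 2.180e-25 kg·m/s (from wavelength = 3040 pm, via p = h/λ).
Ratio = 4.321e-20 / 2.180e-25 = 1.98e5.

1.98e5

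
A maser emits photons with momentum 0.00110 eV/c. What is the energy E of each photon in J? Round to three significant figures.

1.76 × 10^-22 J

Take c = 2.99792458 × 10^8 m/s, 1 eV = 1.602176634 × 10^-19 J.
First convert: p = 0.00110 eV/c = 5.8787 × 10^-31 kg·m/s.
Apply E = pc: E = 1.762 × 10^-22 J.
So E ≈ 1.76 × 10^-22 J.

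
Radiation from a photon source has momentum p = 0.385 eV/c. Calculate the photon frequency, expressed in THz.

Take h = 6.62607015e-34 J·s, c = 2.99792458e8 m/s, 1 eV = 1.602176634e-19 J.
First convert: p = 0.385 eV/c = 2.0576e-28 kg·m/s.
Apply f = pc/h: f = 9.309e13 Hz.
Converting to THz: f = 93.09 THz ≈ 93.1 THz.

93.1 THz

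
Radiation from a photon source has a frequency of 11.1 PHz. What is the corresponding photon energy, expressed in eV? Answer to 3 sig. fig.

Convert to SI: f = 11.1 PHz = 1.11e16 Hz.
Apply E = hf: E = 7.355e-18 J.
Converting to eV: E = 45.91 eV ≈ 45.9 eV.

45.9 eV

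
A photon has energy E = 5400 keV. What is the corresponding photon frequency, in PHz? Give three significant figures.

(h = 6.62607015e-34 J·s, 1 eV = 1.602176634e-19 J.)
First convert: E = 5400 keV = 8.6518e-13 J.
The photon relation is f = E/h, giving f = 1.306e21 Hz.
Converting to PHz: f = 1.306e6 PHz ≈ 1.31e6 PHz.

1.31e6 PHz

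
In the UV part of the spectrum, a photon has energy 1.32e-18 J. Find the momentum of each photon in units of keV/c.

(c = 2.99792458e8 m/s, 1 eV = 1.602176634e-19 J.)
The photon relation is p = E/c, giving p = 4.403e-27 kg·m/s.
Converting to keV/c: p = 0.008239 keV/c ≈ 8.24e-3 keV/c.

8.24e-3 keV/c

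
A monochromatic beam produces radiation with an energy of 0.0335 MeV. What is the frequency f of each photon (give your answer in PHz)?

8100 PHz

Take h = 6.62607015e-34 J·s, 1 eV = 1.602176634e-19 J.
In SI units: E = 0.0335 MeV = 5.3673e-15 J.
Since f = E/h for a photon, f = 8.100e18 Hz.
Converting to PHz: f = 8100 PHz ≈ 8100 PHz.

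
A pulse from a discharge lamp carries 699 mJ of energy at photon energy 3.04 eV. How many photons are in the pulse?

1.44e18 photons

Per-photon energy: E = 4.871e-19 J (from energy = 3.04 eV).
N = E_total / E_photon = 0.699 J / 4.871e-19 J = 1.44e18.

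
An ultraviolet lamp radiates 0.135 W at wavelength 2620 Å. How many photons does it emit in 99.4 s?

Total energy: E_total = P·t = 0.135 × 99.4 = 13.42 J.
Per-photon energy: E = 7.582·10^-19 J.
N = E_total / E_photon = 1.77·10^19.

1.77·10^19 photons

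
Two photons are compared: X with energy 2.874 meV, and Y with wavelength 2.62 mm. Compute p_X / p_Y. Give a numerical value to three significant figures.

p_X = 1.536·10^-30 kg·m/s (from energy = 2.874 meV, via p = E/c).
p_Y = 2.529·10^-31 kg·m/s (from wavelength = 2.62 mm, via p = h/λ).
Ratio = 1.536·10^-30 / 2.529·10^-31 = 6.07.

6.07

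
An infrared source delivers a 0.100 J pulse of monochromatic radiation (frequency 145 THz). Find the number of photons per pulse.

1.04e18 photons

Per-photon energy: E = 9.608e-20 J (from frequency = 145 THz).
N = E_total / E_photon = 0.100 J / 9.608e-20 J = 1.04e18.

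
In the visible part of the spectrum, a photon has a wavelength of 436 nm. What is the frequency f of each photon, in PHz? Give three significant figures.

Convert to SI: λ = 436 nm = 4.36e-7 m.
Apply f = c/λ: f = 6.876e14 Hz.
Converting to PHz: f = 0.6876 PHz ≈ 0.688 PHz.

0.688 PHz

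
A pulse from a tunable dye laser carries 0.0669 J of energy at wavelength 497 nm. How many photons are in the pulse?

Per-photon energy: E = 3.997e-19 J (from wavelength = 497 nm).
N = E_total / E_photon = 0.0669 J / 3.997e-19 J = 1.67e17.

1.67e17 photons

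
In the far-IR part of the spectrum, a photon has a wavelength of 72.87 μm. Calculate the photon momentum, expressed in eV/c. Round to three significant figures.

0.0170 eV/c

(h = 6.62607015e-34 J·s, c = 2.99792458e8 m/s, 1 eV = 1.602176634e-19 J.)
Convert to SI: λ = 72.87 μm = 7.287e-5 m.
For a photon p = h/λ, so p = 9.093e-30 kg·m/s.
Converting to eV/c: p = 0.01701 eV/c ≈ 0.0170 eV/c.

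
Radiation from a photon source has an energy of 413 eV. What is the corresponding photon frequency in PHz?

99.9 PHz

First convert: E = 413 eV = 6.6170 × 10^-17 J.
Since f = E/h for a photon, f = 9.986 × 10^16 Hz.
Converting to PHz: f = 99.86 PHz ≈ 99.9 PHz.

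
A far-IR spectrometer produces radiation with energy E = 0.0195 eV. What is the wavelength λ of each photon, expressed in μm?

63.6 μm

Convert to SI: E = 0.0195 eV = 3.1242e-21 J.
For a photon λ = hc/E, so λ = 6.358e-5 m.
Converting to μm: λ = 63.58 μm ≈ 63.6 μm.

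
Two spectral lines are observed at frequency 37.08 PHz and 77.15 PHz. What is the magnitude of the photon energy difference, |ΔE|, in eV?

166 eV

Using E = hf: E₁ = 2.4569·10^-17 J, E₂ = 5.1120·10^-17 J.
|ΔE| = |2.4569·10^-17 − 5.1120·10^-17| = 2.66·10^-17 J = 166 eV.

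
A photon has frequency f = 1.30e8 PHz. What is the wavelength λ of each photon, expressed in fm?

Take c = 2.99792458e8 m/s.
In SI units: f = 1.30e8 PHz = 1.30e23 Hz.
Apply λ = c/f: λ = 2.306e-15 m.
Converting to fm: λ = 2.306 fm ≈ 2.31 fm.

2.31 fm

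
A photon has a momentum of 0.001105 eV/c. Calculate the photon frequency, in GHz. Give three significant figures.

Use h = 6.62607015 × 10^-34 J·s, c = 2.99792458 × 10^8 m/s, 1 eV = 1.602176634 × 10^-19 J.
In SI units: p = 0.001105 eV/c = 5.9054 × 10^-31 kg·m/s.
Since f = pc/h for a photon, f = 2.672 × 10^11 Hz.
Converting to GHz: f = 267.2 GHz ≈ 267 GHz.

267 GHz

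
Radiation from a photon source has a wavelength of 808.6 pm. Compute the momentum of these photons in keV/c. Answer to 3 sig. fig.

Take h = 6.62607015 × 10^-34 J·s, c = 2.99792458 × 10^8 m/s, 1 eV = 1.602176634 × 10^-19 J.
In SI units: λ = 808.6 pm = 8.086 × 10^-10 m.
Since p = h/λ for a photon, p = 8.194 × 10^-25 kg·m/s.
Converting to keV/c: p = 1.533 keV/c ≈ 1.53 keV/c.

1.53 keV/c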